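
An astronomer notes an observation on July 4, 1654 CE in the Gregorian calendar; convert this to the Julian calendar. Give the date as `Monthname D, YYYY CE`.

June 24, 1654 CE

For dates in this range the Gregorian date is 10 days ahead of the Julian.
4 July 1654 Gregorian − 10 days → 24 June 1654 Julian.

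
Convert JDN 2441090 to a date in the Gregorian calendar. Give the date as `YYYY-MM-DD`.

Counting from JDN 2299161 = 15 Oct 1582 gives an offset of 141929 days.

1971-05-18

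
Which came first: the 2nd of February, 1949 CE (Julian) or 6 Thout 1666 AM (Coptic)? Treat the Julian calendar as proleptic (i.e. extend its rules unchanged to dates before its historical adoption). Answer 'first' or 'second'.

first

First date → JDN 2432963; second date → JDN 2433176.
JDN 2432963 < JDN 2433176, so the first date is earlier.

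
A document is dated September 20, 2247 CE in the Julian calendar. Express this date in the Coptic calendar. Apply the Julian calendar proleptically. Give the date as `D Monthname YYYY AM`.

22 Thout 1964 AM

Julian Day Number of the source date = 2542037.
Converting JDN 2542037 to the Coptic calendar gives 22 Thout 1964 AM.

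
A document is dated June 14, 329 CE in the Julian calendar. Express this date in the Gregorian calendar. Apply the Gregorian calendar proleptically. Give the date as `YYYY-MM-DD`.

0329-06-15

For dates in this range the Gregorian date is 1 day ahead of the Julian.
14 June 329 Julian + 1 day → 15 June 329 Gregorian.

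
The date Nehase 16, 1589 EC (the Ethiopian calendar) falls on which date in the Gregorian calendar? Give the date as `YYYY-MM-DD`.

Both dates share Julian Day Number 2304583; in the Gregorian calendar that is 19 August 1597 CE.

1597-08-19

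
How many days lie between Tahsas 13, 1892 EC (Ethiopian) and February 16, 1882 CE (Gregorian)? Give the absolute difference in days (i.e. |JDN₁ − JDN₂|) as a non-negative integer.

First date → JDN 2415011; second date → JDN 2408493.
The interval is |2415011 − 2408493| = 6518 days.

6518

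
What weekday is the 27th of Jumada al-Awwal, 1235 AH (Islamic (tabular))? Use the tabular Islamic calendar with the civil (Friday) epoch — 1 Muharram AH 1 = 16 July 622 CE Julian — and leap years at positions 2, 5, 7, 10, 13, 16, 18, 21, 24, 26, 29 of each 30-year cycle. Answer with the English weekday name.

Equivalently 12 March 1820 Gregorian, JDN 2385872.
2385872 ≡ 6 (mod 7); counting from Monday = 0 gives Sunday.

Sunday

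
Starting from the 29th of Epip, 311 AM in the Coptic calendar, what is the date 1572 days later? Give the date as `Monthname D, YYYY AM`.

JDN of the 29th of Epip, 311 AM = 1938585.
1938585 + 1572 = 1940157.
JDN 1940157 in the Coptic calendar is Hathor 14, 316 AM.

Hathor 14, 316 AM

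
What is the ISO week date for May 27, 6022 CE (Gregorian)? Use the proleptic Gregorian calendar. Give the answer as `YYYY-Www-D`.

6022-W21-5

The weekday is Friday (ISO weekday 5).
That Friday belongs to ISO week 21 of ISO year 6022.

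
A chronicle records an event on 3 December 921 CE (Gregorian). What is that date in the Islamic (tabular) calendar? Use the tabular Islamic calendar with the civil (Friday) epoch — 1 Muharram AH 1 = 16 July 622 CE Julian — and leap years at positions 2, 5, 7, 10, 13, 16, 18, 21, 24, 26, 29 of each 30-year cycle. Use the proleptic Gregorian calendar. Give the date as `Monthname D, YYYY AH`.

Julian Day Number of the source date = 2057785.
Converting JDN 2057785 to the tabular Islamic calendar gives 24 Rajab 309 AH.

Rajab 24, 309 AH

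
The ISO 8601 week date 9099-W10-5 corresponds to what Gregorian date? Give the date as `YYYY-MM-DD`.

ISO week 1 of 9099 is the week containing the first Thursday of 9099.
Week 10, day 5 (Friday) lands on 9099-03-10.

9099-03-10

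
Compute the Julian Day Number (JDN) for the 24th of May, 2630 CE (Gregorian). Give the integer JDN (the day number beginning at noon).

2681791

JDN 2451545 is 1 January 2000 CE (Gregorian); the target day is +230246 days from there, so JDN = 2681791.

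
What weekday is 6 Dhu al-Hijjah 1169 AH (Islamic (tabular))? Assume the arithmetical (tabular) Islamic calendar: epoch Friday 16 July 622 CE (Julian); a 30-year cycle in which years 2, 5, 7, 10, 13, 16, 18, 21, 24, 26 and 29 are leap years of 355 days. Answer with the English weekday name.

Wednesday

In the Gregorian calendar this is 1 September 1756 (JDN 2362670).
Since JDN mod 7 = 2 (0 = Monday), the day is Wednesday.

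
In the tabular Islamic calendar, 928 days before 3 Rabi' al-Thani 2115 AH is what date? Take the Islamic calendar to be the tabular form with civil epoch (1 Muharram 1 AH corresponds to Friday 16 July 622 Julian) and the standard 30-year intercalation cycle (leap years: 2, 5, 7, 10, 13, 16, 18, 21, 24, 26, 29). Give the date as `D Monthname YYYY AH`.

The starting date is JDN 2697662; 2697662 − 928 = 2696734.
JDN 2696734 corresponds to 20 Sha'ban 2112 AH.

20 Sha'ban 2112 AH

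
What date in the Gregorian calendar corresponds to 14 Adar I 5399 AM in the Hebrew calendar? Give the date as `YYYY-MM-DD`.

Both dates share Julian Day Number 2319741; in the Gregorian calendar that is 18 February 1639 CE.

1639-02-18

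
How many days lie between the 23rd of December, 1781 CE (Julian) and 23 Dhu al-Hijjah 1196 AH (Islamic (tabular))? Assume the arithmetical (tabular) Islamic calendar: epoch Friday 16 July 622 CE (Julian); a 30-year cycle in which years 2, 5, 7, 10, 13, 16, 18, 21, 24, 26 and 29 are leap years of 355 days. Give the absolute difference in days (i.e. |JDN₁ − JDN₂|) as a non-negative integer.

330

JDN of the first date = 2371925.
JDN of the second date = 2372255.
|2372255 − 2371925| = 330.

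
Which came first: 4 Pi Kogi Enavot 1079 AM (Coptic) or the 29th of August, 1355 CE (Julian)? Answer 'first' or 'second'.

second

The two dates have Julian Day Numbers 2219132 and 2216212 respectively.
Since 2216212 < 2219132, the second date comes first.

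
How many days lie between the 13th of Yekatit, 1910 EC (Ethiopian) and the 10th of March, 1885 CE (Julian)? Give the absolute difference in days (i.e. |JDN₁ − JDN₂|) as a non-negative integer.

12022

JDN of the first date = 2421645.
JDN of the second date = 2409623.
|2409623 − 2421645| = 12022.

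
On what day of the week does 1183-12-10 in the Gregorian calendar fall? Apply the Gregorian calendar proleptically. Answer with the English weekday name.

Saturday

Since JDN mod 7 = 5 (0 = Monday), the day is Saturday.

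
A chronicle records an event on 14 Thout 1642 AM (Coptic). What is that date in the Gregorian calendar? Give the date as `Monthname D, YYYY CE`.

September 24, 1925 CE

Julian Day Number of the source date = 2424418.
Converting JDN 2424418 to the Gregorian calendar gives 24 September 1925 CE.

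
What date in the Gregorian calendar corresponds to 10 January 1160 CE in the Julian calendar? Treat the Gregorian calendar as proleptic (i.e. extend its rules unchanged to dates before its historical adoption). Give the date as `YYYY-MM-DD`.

1160-01-17

At this point the Julian calendar is 7 days behind the Gregorian.
10 January 1160 Julian + 7 days → 17 January 1160 Gregorian.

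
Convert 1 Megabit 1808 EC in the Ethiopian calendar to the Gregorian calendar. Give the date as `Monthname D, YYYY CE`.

March 9, 1816 CE

Both dates share Julian Day Number 2384408; in the Gregorian calendar that is 9 March 1816 CE.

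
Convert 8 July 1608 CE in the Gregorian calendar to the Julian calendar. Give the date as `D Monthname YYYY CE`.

28 June 1608 CE

The Julian–Gregorian offset here is 10 days (Julian trailing).
8 July 1608 Gregorian − 10 days → 28 June 1608 Julian.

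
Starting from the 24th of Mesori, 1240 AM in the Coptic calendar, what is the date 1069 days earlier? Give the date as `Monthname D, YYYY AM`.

JDN of the 24th of Mesori, 1240 AM = 2277928.
2277928 − 1069 = 2276859.
JDN 2276859 in the Coptic calendar is Thout 16, 1238 AM.

Thout 16, 1238 AM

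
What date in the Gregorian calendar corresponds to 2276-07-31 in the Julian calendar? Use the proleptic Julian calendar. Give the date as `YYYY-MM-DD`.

At this point the Julian calendar is 15 days behind the Gregorian.
31 July 2276 Julian + 15 days → 15 August 2276 Gregorian.

2276-08-15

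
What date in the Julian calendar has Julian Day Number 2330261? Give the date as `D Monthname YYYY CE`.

JDN 2330261 is 8 December 1667 in the Gregorian calendar.
In the Julian calendar that day is 28 November 1667 CE.

28 November 1667 CE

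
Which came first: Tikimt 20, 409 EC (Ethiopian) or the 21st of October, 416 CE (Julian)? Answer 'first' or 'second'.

The two dates have Julian Day Numbers 1873292 and 1873296 respectively.
Since 1873292 < 1873296, the first date comes first.

first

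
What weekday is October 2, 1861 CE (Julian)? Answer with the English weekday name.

Monday

Equivalently 14 October 1861 Gregorian, JDN 2401063.
Since JDN mod 7 = 0 (0 = Monday), the day is Monday.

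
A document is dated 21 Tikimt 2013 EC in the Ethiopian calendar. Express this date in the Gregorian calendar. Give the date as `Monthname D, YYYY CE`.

October 31, 2020 CE

Both dates share Julian Day Number 2459154; in the Gregorian calendar that is 31 October 2020 CE.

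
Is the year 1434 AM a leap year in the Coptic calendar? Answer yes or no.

no

1434 mod 4 = 2; in the Coptic calendar a year is leap when year mod 4 = 3, so it is a common year.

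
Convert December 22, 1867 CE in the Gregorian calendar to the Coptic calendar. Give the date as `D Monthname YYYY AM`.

13 Koiak 1584 AM

Both dates share Julian Day Number 2403323; in the Coptic calendar that is 13 Koiak 1584 AM.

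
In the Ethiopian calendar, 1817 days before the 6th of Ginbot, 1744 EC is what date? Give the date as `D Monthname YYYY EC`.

JDN of the 6th of Ginbot, 1744 EC = 2361097.
2361097 − 1817 = 2359280.
JDN 2359280 in the Ethiopian calendar is 16 Ginbot 1739 EC.

16 Ginbot 1739 EC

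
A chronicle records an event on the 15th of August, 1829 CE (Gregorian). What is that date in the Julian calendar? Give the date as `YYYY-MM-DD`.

1829-08-03

For dates in this range the Gregorian date is 12 days ahead of the Julian.
15 August 1829 Gregorian − 12 days → 3 August 1829 Julian.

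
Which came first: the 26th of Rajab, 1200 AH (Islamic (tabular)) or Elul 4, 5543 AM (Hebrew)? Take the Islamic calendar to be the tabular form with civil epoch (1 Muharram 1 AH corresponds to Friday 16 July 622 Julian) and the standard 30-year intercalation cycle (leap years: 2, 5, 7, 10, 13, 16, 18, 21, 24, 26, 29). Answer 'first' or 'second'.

second

The two dates have Julian Day Numbers 2373528 and 2372531 respectively.
Since 2372531 < 2373528, the second date comes first.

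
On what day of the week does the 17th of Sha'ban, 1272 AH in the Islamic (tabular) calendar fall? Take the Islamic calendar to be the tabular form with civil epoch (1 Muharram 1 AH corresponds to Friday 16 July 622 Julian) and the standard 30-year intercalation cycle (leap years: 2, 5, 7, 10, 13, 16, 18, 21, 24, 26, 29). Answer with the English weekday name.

This is JDN 2399063 (23 April 1856 Gregorian).
2399063 ≡ 2 (mod 7); counting from Monday = 0 gives Wednesday.

Wednesday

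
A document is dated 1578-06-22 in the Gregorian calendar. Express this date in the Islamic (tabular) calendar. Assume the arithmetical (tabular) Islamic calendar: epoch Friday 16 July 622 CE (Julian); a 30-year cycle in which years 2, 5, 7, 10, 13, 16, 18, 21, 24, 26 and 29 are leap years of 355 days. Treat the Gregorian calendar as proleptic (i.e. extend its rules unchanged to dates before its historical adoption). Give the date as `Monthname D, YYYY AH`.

Both dates share Julian Day Number 2297585; in the tabular Islamic calendar that is 6 Rabi' al-Thani 986 AH.

Rabi' al-Thani 6, 986 AH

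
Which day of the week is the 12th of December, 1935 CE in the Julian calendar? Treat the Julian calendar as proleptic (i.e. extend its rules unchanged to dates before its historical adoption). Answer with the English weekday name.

Equivalently 25 December 1935 Gregorian, JDN 2428162.
Since JDN mod 7 = 2 (0 = Monday), the day is Wednesday.

Wednesday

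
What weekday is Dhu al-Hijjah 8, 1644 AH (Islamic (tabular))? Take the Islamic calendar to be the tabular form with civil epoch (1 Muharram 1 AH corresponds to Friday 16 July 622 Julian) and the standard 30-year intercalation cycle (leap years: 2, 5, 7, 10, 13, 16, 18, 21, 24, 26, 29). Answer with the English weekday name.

In the Gregorian calendar this is 13 July 2217 (JDN 2530996).
Since JDN mod 7 = 6 (0 = Monday), the day is Sunday.

Sunday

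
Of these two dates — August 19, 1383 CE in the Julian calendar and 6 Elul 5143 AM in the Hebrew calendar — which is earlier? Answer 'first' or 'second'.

The two dates have Julian Day Numbers 2226429 and 2226415 respectively.
Since 2226415 < 2226429, the second date comes first.

second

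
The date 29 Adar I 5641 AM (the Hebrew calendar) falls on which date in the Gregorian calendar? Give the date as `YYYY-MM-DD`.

Julian Day Number of the source date = 2408140.
Converting JDN 2408140 to the Gregorian calendar gives 28 February 1881 CE.

1881-02-28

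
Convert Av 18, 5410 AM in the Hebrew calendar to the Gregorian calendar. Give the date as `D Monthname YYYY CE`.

Both dates share Julian Day Number 2323937; in the Gregorian calendar that is 15 August 1650 CE.

15 August 1650 CE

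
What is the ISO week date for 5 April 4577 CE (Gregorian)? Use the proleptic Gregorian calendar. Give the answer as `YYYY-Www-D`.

4577-W14-6

The weekday is Saturday (ISO weekday 6).
That Saturday belongs to ISO week 14 of ISO year 4577.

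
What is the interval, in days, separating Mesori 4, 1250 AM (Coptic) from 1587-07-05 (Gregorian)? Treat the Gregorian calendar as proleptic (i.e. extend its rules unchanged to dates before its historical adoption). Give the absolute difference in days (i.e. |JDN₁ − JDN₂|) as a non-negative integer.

JDN of the first date = 2281560.
JDN of the second date = 2300885.
|2300885 − 2281560| = 19325.

19325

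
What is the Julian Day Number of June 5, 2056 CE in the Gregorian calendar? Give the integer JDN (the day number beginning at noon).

JDN 2400001 is 17 November 1858 CE (Gregorian), MJD 0; the target day is +72154 days from there, so JDN = 2472155.

2472155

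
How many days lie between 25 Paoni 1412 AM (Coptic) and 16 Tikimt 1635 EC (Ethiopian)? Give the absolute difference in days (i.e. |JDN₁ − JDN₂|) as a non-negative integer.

19608

JDN of the first date = 2340692.
JDN of the second date = 2321084.
|2321084 − 2340692| = 19608.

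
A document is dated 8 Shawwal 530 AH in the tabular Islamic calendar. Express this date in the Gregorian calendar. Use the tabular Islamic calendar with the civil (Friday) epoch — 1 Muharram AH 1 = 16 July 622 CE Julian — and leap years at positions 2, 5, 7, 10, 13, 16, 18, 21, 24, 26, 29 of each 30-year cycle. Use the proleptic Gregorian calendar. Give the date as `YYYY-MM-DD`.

1136-07-17

Julian Day Number of the source date = 2136173.
Converting JDN 2136173 to the Gregorian calendar gives 17 July 1136 CE.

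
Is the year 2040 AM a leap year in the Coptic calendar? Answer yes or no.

2040 mod 4 = 0; in the Coptic calendar a year is leap when year mod 4 = 3, so it is a common year.

no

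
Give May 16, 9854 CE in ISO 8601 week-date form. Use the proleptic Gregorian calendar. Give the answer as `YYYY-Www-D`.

9854-W20-2

The weekday is Tuesday (ISO weekday 2).
That Tuesday belongs to ISO week 20 of ISO year 9854.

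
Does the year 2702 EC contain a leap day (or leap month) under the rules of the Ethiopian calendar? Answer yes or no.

no

2702 mod 4 = 2; in the Ethiopian calendar a year is leap when year mod 4 = 3, so it is a common year.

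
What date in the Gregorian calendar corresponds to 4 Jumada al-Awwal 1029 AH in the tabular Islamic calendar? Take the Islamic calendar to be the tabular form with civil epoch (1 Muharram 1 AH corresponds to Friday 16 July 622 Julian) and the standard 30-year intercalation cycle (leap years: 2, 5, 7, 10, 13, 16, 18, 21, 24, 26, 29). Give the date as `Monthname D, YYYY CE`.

Julian Day Number of the source date = 2312850.
Converting JDN 2312850 to the Gregorian calendar gives 7 April 1620 CE.

April 7, 1620 CE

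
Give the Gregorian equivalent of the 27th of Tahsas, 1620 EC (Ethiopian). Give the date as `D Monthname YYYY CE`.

Julian Day Number of the source date = 2315677.
Converting JDN 2315677 to the Gregorian calendar gives 3 January 1628 CE.

3 January 1628 CE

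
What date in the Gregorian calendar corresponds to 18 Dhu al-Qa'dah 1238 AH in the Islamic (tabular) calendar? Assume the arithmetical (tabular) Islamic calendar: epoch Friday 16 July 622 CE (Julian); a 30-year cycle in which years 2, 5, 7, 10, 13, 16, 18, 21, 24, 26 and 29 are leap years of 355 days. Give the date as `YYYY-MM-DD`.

Julian Day Number of the source date = 2387104.
Converting JDN 2387104 to the Gregorian calendar gives 27 July 1823 CE.

1823-07-27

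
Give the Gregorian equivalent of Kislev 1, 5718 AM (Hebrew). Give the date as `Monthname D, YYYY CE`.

Julian Day Number of the source date = 2436167.
Converting JDN 2436167 to the Gregorian calendar gives 24 November 1957 CE.

November 24, 1957 CE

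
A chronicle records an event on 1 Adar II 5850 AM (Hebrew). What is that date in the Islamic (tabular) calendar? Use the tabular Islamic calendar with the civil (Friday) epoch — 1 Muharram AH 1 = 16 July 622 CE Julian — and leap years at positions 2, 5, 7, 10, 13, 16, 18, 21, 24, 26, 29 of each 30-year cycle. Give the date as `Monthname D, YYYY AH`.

Ramadan 2, 1513 AH

The source date corresponds to 3 March 2090 in the Gregorian calendar (JDN 2484479).
That day falls on 2 Ramadan 1513 AH in the tabular Islamic calendar.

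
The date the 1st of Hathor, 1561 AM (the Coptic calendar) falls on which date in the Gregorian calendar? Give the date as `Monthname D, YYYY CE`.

Both dates share Julian Day Number 2394880; in the Gregorian calendar that is 9 November 1844 CE.

November 9, 1844 CE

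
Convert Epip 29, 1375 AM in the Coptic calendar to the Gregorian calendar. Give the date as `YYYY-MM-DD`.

1659-08-02

Both dates share Julian Day Number 2327211; in the Gregorian calendar that is 2 August 1659 CE.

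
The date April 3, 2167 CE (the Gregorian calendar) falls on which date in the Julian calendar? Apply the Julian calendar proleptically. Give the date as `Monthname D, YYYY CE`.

For dates in this range the Gregorian date is 14 days ahead of the Julian.
3 April 2167 Gregorian − 14 days → 20 March 2167 Julian.

March 20, 2167 CE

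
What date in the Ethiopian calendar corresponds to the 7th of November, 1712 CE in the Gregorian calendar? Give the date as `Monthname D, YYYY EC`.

Both dates share Julian Day Number 2346666; in the Ethiopian calendar that is 30 Tikimt 1705 EC.

Tikimt 30, 1705 EC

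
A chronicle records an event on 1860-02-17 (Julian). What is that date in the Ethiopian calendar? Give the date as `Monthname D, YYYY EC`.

Yekatit 22, 1852 EC

Both dates share Julian Day Number 2400470; in the Ethiopian calendar that is 22 Yekatit 1852 EC.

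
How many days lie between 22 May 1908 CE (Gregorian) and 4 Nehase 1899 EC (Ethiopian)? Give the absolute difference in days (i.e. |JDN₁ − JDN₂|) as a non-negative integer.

286

JDN of the first date = 2418084.
JDN of the second date = 2417798.
|2417798 − 2418084| = 286.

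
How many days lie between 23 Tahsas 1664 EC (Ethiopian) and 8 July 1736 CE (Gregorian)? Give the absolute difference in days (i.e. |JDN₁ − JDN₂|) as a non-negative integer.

First date → JDN 2331744; second date → JDN 2355310.
The interval is |2331744 − 2355310| = 23566 days.

23566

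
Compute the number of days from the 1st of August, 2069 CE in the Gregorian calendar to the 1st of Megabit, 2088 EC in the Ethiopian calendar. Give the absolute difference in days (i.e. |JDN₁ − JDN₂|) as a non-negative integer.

First date → JDN 2476960; second date → JDN 2486678.
The interval is |2476960 − 2486678| = 9718 days.

9718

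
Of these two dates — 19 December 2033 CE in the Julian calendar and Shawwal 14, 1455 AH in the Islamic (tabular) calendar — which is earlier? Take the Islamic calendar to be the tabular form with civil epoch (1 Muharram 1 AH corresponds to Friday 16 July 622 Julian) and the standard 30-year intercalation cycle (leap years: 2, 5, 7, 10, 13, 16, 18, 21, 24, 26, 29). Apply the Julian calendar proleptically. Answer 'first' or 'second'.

first

First date → JDN 2463964; second date → JDN 2463968.
JDN 2463964 < JDN 2463968, so the first date is earlier.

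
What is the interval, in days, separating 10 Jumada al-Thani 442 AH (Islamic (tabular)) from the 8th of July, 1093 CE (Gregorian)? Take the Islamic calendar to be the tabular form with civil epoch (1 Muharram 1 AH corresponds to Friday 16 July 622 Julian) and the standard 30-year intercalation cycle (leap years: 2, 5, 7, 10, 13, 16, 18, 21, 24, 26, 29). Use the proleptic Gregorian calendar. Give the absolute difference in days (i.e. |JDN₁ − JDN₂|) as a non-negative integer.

15586

First date → JDN 2104873; second date → JDN 2120459.
The interval is |2104873 − 2120459| = 15586 days.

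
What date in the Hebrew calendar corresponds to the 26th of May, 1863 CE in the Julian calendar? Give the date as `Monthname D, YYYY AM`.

The source date corresponds to 7 June 1863 in the Gregorian calendar (JDN 2401664).
That day falls on 20 Sivan 5623 AM in the Hebrew calendar.

Sivan 20, 5623 AM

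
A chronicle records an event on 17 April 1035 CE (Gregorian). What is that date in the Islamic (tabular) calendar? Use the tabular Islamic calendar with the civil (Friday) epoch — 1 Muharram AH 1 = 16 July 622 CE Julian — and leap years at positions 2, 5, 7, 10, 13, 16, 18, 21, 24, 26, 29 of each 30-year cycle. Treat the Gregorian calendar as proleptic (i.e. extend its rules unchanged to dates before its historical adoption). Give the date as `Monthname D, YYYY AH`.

Julian Day Number of the source date = 2099192.
Converting JDN 2099192 to the tabular Islamic calendar gives 29 Jumada al-Awwal 426 AH.

Jumada al-Awwal 29, 426 AH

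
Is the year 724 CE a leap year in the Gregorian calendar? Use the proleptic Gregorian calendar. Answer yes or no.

724 is divisible by 4 and not by 100, so it is a leap year.

yes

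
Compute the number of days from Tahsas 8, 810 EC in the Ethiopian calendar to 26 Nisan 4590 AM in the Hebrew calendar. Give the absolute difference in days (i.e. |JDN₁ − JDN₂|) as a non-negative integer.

First date → JDN 2019805; second date → JDN 2024328.
The interval is |2019805 − 2024328| = 4523 days.

4523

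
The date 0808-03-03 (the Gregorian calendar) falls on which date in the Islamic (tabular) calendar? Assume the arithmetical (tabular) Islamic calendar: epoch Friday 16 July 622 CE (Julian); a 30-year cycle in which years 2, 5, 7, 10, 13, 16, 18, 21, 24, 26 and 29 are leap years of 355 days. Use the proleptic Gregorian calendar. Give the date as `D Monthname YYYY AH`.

26 Rabi' al-Thani 192 AH

Both dates share Julian Day Number 2016238; in the tabular Islamic calendar that is 26 Rabi' al-Thani 192 AH.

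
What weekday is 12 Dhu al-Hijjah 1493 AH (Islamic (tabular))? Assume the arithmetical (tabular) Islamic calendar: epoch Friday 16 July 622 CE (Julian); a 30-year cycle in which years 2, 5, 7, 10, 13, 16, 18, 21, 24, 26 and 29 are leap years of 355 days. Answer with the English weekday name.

This is JDN 2477491 (14 January 2071 Gregorian).
JDN 2477491 mod 7 = 2, and JDN 0 was a Monday, so this is a Wednesday.

Wednesday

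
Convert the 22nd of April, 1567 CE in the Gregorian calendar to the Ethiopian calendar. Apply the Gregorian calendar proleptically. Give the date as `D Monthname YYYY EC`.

Julian Day Number of the source date = 2293506.
Converting JDN 2293506 to the Ethiopian calendar gives 17 Miyazya 1559 EC.

17 Miyazya 1559 EC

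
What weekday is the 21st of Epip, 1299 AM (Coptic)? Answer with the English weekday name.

This is JDN 2299444 (25 July 1583 Gregorian).
Since JDN mod 7 = 0 (0 = Monday), the day is Monday.

Monday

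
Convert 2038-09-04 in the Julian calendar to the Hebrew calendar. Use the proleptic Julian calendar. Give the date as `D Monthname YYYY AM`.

The source date corresponds to 17 September 2038 in the Gregorian calendar (JDN 2465684).
That day falls on 17 Elul 5798 AM in the Hebrew calendar.

17 Elul 5798 AM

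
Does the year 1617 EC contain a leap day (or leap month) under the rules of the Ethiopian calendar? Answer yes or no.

no

1617 mod 4 = 1; in the Ethiopian calendar a year is leap when year mod 4 = 3, so it is a common year.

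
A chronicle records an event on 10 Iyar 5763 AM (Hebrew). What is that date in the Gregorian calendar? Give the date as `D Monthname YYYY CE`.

12 May 2003 CE

Both dates share Julian Day Number 2452772; in the Gregorian calendar that is 12 May 2003 CE.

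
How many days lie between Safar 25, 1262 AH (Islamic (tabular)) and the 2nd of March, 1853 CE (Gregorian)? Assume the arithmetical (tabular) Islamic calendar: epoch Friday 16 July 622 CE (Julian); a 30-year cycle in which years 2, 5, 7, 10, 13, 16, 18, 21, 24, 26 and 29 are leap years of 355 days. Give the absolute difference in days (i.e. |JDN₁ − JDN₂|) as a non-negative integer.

First date → JDN 2395350; second date → JDN 2397915.
The interval is |2395350 − 2397915| = 2565 days.

2565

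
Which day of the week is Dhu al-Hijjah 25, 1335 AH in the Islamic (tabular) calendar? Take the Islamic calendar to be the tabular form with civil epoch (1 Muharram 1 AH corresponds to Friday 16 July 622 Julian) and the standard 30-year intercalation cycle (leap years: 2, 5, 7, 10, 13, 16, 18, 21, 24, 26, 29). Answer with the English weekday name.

Friday

This is JDN 2421514 (12 October 1917 Gregorian).
2421514 ≡ 4 (mod 7); counting from Monday = 0 gives Friday.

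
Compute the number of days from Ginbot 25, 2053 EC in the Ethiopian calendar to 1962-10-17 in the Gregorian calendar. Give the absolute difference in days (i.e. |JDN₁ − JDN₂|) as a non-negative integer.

36023

JDN of the first date = 2473978.
JDN of the second date = 2437955.
|2437955 − 2473978| = 36023.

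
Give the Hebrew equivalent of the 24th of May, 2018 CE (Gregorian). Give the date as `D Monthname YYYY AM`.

Both dates share Julian Day Number 2458263; in the Hebrew calendar that is 10 Sivan 5778 AM.

10 Sivan 5778 AM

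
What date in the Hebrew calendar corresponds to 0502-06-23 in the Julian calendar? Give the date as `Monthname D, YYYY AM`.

Both dates share Julian Day Number 1904587; in the Hebrew calendar that is 1 Tammuz 4262 AM.

Tammuz 1, 4262 AM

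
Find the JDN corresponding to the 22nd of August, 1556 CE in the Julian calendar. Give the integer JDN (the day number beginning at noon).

In the proleptic Gregorian calendar the same day is 1 September 1556.
JDN 2451545 is 1 January 2000 CE (Gregorian); the target day is −161924 days from there, so JDN = 2289621.

2289621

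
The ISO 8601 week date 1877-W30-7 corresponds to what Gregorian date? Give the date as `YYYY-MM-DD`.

1877-07-29

ISO week 1 of 1877 is the week containing the first Thursday of 1877.
Week 30, day 7 (Sunday) lands on 1877-07-29.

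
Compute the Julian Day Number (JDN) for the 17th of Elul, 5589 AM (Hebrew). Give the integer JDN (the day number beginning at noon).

In the Gregorian calendar the same day is 15 September 1829.
JDN 2451545 is 1 January 2000 CE (Gregorian); the target day is −62199 days from there, so JDN = 2389346.

2389346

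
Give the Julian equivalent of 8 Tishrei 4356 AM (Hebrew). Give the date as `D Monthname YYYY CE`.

The source date corresponds to 19 September 595 in the proleptic Gregorian calendar (JDN 1938641).
That day falls on 17 September 595 CE in the Julian calendar.

17 September 595 CE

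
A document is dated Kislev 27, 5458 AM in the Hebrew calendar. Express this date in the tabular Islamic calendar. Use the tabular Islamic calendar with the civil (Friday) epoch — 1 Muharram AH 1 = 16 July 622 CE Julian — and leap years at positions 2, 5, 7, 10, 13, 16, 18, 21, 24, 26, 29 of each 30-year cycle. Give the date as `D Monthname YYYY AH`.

27 Jumada al-Awwal 1109 AH

Julian Day Number of the source date = 2341222.
Converting JDN 2341222 to the tabular Islamic calendar gives 27 Jumada al-Awwal 1109 AH.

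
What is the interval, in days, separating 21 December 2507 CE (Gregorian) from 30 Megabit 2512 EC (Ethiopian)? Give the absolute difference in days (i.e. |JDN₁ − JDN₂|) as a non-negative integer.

First date → JDN 2637077; second date → JDN 2641573.
The interval is |2637077 − 2641573| = 4496 days.

4496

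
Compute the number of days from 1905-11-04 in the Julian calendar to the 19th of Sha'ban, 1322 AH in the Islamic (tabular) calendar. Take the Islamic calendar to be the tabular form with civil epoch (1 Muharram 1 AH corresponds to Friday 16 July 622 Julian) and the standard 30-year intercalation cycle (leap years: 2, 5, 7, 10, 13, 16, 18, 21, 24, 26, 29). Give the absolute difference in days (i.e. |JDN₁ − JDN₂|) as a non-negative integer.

384

JDN of the first date = 2417167.
JDN of the second date = 2416783.
|2416783 − 2417167| = 384.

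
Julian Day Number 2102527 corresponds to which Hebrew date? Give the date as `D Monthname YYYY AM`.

The proleptic Gregorian equivalent of JDN 2102527 is 3 June 1044.
In the Hebrew calendar that day is 28 Sivan 4804 AM.

28 Sivan 4804 AM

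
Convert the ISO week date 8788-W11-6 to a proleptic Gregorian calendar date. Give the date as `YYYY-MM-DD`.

ISO week 1 of 8788 is the week containing the first Thursday of 8788.
Week 11, day 6 (Saturday) lands on 8788-03-19.

8788-03-19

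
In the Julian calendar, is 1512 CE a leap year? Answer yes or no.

yes

1512 mod 4 = 0, so it is a leap year in the Julian calendar.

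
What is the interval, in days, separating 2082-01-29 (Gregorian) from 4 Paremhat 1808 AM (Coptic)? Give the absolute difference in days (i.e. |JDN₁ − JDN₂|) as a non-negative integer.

3696

First date → JDN 2481524; second date → JDN 2485220.
The interval is |2481524 − 2485220| = 3696 days.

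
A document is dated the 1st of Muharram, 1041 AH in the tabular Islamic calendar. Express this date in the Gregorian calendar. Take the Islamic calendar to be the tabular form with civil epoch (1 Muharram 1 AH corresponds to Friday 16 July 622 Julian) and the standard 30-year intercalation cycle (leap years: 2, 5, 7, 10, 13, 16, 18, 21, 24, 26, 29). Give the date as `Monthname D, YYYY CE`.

Both dates share Julian Day Number 2316981; in the Gregorian calendar that is 30 July 1631 CE.

July 30, 1631 CE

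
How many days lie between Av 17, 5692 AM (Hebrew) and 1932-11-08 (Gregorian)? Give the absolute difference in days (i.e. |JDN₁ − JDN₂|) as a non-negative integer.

81

First date → JDN 2426939; second date → JDN 2427020.
The interval is |2426939 − 2427020| = 81 days.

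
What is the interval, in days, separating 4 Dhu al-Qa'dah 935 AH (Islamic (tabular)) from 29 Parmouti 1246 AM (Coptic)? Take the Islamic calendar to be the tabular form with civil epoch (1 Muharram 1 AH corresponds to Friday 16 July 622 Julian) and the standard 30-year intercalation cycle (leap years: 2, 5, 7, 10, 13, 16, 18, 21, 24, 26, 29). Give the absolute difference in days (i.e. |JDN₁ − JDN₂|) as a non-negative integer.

288

JDN of the first date = 2279716.
JDN of the second date = 2280004.
|2280004 − 2279716| = 288.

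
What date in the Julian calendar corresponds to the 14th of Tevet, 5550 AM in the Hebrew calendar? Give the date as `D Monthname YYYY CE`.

The source date corresponds to 31 December 1789 in the Gregorian calendar (JDN 2374844).
That day falls on 20 December 1789 CE in the Julian calendar.

20 December 1789 CE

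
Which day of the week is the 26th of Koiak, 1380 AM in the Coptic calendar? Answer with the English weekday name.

Wednesday

Equivalently 2 January 1664 Gregorian, JDN 2328825.
JDN 2328825 mod 7 = 2, and JDN 0 was a Monday, so this is a Wednesday.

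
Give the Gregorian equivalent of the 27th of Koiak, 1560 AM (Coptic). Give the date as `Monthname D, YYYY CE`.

Julian Day Number of the source date = 2394571.
Converting JDN 2394571 to the Gregorian calendar gives 5 January 1844 CE.

January 5, 1844 CE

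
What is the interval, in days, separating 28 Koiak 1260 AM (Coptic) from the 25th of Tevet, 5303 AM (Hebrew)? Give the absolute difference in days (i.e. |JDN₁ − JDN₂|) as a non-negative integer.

First date → JDN 2284997; second date → JDN 2284639.
The interval is |2284997 − 2284639| = 358 days.

358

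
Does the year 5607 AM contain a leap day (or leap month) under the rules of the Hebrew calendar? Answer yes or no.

Hebrew year 5607 is year 2 of its 19-year Metonic cycle; leap years are at positions 3, 6, 8, 11, 14, 17, 19, so it is a common year (12 months).

no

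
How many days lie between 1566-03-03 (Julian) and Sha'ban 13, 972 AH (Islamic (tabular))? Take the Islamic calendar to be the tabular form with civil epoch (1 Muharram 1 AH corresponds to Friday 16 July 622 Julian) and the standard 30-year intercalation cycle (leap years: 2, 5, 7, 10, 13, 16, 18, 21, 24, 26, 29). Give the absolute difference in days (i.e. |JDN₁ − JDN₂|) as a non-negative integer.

352

JDN of the first date = 2293101.
JDN of the second date = 2292749.
|2292749 − 2293101| = 352.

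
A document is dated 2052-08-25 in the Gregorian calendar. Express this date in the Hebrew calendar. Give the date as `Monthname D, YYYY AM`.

Julian Day Number of the source date = 2470775.
Converting JDN 2470775 to the Hebrew calendar gives 30 Av 5812 AM.

Av 30, 5812 AM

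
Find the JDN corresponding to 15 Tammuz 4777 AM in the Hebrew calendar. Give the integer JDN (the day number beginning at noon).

Equivalently 18 July 1017 (proleptic Gregorian).
JDN 2451545 is 1 January 2000 CE (Gregorian); the target day is −358835 days from there, so JDN = 2092710.

2092710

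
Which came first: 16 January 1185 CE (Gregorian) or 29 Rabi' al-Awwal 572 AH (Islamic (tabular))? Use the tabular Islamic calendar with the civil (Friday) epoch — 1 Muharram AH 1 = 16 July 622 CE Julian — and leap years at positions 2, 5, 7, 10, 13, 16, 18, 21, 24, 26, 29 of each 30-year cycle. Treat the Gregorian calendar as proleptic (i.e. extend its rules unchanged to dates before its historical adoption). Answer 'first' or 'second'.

Converting both to JDN: 2153888 vs 2150870; the smaller is the second.

second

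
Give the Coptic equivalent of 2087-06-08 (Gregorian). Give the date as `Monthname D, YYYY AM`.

Julian Day Number of the source date = 2483480.
Converting JDN 2483480 to the Coptic calendar gives 1 Paoni 1803 AM.

Paoni 1, 1803 AM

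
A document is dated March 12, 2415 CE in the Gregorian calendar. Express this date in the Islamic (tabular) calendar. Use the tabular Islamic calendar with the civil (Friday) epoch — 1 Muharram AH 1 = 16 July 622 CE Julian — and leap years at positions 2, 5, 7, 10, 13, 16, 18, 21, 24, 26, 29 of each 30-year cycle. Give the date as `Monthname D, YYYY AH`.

Ramadan 1, 1848 AH

Both dates share Julian Day Number 2603191; in the tabular Islamic calendar that is 1 Ramadan 1848 AH.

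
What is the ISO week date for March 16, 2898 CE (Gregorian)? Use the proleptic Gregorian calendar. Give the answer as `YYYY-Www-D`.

2898-W11-7

The weekday is Sunday (ISO weekday 7).
That Sunday belongs to ISO week 11 of ISO year 2898.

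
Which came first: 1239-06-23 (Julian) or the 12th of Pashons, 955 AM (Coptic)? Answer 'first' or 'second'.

second

Converting both to JDN: 2173776 vs 2173729; the smaller is the second.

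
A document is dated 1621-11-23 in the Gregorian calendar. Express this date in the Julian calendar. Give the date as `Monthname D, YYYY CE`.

The Julian–Gregorian offset here is 10 days (Julian trailing).
23 November 1621 Gregorian − 10 days → 13 November 1621 Julian.

November 13, 1621 CE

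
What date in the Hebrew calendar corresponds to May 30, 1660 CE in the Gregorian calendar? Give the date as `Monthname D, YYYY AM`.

Sivan 20, 5420 AM

Both dates share Julian Day Number 2327513; in the Hebrew calendar that is 20 Sivan 5420 AM.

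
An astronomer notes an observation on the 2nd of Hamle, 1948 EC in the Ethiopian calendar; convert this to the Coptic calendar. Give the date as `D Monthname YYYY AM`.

Both dates share Julian Day Number 2435664; in the Coptic calendar that is 2 Epip 1672 AM.

2 Epip 1672 AM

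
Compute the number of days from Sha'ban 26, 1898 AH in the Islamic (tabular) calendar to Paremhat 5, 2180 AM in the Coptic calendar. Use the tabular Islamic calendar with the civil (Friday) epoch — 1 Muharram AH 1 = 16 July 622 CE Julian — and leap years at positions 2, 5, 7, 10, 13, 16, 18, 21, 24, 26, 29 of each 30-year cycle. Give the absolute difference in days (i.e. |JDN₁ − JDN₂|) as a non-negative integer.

First date → JDN 2620906; second date → JDN 2621094.
The interval is |2620906 − 2621094| = 188 days.

188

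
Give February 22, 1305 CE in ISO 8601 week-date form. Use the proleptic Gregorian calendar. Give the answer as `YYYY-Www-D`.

1305-W08-7

The weekday is Sunday (ISO weekday 7).
That Sunday belongs to ISO week 8 of ISO year 1305.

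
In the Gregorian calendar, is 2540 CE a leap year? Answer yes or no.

yes

2540 is divisible by 4 and not by 100, so it is a leap year.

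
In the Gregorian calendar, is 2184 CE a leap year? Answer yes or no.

yes

2184 is divisible by 4 and not by 100, so it is a leap year.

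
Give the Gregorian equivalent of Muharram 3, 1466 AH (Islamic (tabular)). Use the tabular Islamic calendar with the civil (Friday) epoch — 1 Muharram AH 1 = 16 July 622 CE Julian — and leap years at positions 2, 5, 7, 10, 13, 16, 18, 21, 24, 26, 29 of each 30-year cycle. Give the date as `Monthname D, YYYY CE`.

December 5, 2043 CE

Julian Day Number of the source date = 2467589.
Converting JDN 2467589 to the Gregorian calendar gives 5 December 2043 CE.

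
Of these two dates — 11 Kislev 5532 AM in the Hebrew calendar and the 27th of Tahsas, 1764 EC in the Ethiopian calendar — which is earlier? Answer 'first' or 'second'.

first

The two dates have Julian Day Numbers 2368226 and 2368273 respectively.
Since 2368226 < 2368273, the first date comes first.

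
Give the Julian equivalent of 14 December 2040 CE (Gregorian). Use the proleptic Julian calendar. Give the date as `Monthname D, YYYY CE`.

December 1, 2040 CE

The Julian–Gregorian offset here is 13 days (Julian trailing).
14 December 2040 Gregorian − 13 days → 1 December 2040 Julian.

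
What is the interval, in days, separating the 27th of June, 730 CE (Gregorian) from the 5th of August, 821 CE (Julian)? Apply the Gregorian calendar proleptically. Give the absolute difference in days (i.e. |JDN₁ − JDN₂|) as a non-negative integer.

JDN of the first date = 1987864.
JDN of the second date = 2021145.
|2021145 − 1987864| = 33281.

33281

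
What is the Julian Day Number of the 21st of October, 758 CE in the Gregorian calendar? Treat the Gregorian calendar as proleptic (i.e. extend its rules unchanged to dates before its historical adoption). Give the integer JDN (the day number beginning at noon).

1998207

JDN 2299161 is 15 October 1582 CE (Gregorian); the target day is −300954 days from there, so JDN = 1998207.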